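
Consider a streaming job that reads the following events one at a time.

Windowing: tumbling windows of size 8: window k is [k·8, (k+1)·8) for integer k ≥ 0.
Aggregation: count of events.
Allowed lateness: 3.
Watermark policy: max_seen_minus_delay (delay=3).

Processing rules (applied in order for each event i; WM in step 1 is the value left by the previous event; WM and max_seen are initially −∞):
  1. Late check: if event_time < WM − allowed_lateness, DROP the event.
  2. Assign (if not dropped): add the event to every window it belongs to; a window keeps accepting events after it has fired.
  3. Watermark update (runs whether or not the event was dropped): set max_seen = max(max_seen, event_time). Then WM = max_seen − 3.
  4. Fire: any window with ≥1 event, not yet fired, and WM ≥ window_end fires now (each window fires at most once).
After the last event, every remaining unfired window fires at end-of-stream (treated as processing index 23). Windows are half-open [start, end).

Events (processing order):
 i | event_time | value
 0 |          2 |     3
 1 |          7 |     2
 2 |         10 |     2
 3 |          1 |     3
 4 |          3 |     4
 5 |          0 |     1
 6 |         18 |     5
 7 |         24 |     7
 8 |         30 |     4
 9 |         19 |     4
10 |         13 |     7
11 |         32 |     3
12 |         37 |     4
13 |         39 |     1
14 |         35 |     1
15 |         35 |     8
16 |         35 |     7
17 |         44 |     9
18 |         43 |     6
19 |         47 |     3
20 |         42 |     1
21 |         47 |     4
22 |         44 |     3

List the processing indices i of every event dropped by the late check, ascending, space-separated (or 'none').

3 4 5 9 10

i=0 t=2 v=3: → [0,8); WM=-1
i=1 t=7 v=2: → [0,8); WM=4
i=2 t=10 v=2: → [8,16); WM=7
i=3 t=1 v=3: DROP (t<7-3); WM=7
i=4 t=3 v=4: DROP (t<7-3); WM=7
i=5 t=0 v=1: DROP (t<7-3); WM=7
i=6 t=18 v=5: → [16,24); WM=15; [0,8) fires=2
i=7 t=24 v=7: → [24,32); WM=21; [8,16) fires=1
i=8 t=30 v=4: → [24,32); WM=27; [16,24) fires=1
i=9 t=19 v=4: DROP (t<27-3); WM=27
i=10 t=13 v=7: DROP (t<27-3); WM=27
i=11 t=32 v=3: → [32,40); WM=29
i=12 t=37 v=4: → [32,40); WM=34; [24,32) fires=2
i=13 t=39 v=1: → [32,40); WM=36
i=14 t=35 v=1: → [32,40); WM=36
i=15 t=35 v=8: → [32,40); WM=36
i=16 t=35 v=7: → [32,40); WM=36
i=17 t=44 v=9: → [40,48); WM=41; [32,40) fires=6
i=18 t=43 v=6: → [40,48); WM=41
i=19 t=47 v=3: → [40,48); WM=44
i=20 t=42 v=1: → [40,48); WM=44
i=21 t=47 v=4: → [40,48); WM=44
i=22 t=44 v=3: → [40,48); WM=44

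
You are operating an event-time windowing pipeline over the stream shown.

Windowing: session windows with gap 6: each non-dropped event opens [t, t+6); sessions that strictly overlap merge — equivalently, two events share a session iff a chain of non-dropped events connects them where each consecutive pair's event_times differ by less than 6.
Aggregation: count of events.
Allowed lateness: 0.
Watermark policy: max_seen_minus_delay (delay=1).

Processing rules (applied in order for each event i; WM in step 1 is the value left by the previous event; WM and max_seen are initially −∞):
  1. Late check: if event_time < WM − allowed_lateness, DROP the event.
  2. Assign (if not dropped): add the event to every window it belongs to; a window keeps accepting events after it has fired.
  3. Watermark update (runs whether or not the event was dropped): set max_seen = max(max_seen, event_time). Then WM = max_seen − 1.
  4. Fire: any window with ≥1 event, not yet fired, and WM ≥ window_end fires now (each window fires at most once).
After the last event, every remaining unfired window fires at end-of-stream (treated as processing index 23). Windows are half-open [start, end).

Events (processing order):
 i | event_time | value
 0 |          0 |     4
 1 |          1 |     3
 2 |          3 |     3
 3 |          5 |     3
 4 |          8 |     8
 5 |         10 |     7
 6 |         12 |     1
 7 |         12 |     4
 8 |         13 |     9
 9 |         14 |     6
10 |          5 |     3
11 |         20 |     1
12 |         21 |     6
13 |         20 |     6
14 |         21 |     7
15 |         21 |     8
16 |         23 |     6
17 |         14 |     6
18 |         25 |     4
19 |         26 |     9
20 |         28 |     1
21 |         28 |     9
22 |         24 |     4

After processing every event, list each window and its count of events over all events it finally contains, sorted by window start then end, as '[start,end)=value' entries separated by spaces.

[0,20)=10 [20,34)=10

i=0 t=0 v=4: → [0,6); WM=-1
i=1 t=1 v=3: → [0,7); WM=0
i=2 t=3 v=3: → [0,9); WM=2
i=3 t=5 v=3: → [0,11); WM=4
i=4 t=8 v=8: → [0,14); WM=7
i=5 t=10 v=7: → [0,16); WM=9
i=6 t=12 v=1: → [0,18); WM=11
i=7 t=12 v=4: → [0,18); WM=11
i=8 t=13 v=9: → [0,19); WM=12
i=9 t=14 v=6: → [0,20); WM=13
i=10 t=5 v=3: DROP (t<13-0); WM=13
i=11 t=20 v=1: → [20,26); WM=19
i=12 t=21 v=6: → [20,27); WM=20
i=13 t=20 v=6: → [20,27); WM=20
i=14 t=21 v=7: → [20,27); WM=20
i=15 t=21 v=8: → [20,27); WM=20
i=16 t=23 v=6: → [20,29); WM=22
i=17 t=14 v=6: DROP (t<22-0); WM=22
i=18 t=25 v=4: → [20,31); WM=24
i=19 t=26 v=9: → [20,32); WM=25
i=20 t=28 v=1: → [20,34); WM=27
i=21 t=28 v=9: → [20,34); WM=27
i=22 t=24 v=4: DROP (t<27-0); WM=27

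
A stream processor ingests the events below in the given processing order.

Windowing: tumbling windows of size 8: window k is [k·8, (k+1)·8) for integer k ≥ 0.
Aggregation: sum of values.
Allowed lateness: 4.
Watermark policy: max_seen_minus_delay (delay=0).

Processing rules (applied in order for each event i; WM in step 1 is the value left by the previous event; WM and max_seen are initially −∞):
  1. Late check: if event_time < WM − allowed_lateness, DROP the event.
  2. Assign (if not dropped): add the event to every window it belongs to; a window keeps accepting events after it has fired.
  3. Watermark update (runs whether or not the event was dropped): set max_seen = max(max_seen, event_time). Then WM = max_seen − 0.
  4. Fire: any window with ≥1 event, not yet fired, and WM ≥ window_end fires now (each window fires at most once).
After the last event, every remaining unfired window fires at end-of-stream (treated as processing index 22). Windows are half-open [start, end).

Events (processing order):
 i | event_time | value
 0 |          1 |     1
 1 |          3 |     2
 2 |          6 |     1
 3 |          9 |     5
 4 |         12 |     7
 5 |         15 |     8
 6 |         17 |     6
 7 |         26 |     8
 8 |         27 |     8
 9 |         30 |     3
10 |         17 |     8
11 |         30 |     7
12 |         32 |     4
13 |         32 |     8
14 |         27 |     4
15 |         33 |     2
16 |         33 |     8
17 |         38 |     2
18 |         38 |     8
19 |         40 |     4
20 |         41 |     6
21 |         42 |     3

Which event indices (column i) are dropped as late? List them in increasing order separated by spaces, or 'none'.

i=0 t=1 v=1: → [0,8); WM=1
i=1 t=3 v=2: → [0,8); WM=3
i=2 t=6 v=1: → [0,8); WM=6
i=3 t=9 v=5: → [8,16); WM=9; [0,8) fires=4
i=4 t=12 v=7: → [8,16); WM=12
i=5 t=15 v=8: → [8,16); WM=15
i=6 t=17 v=6: → [16,24); WM=17; [8,16) fires=20
i=7 t=26 v=8: → [24,32); WM=26; [16,24) fires=6
i=8 t=27 v=8: → [24,32); WM=27
i=9 t=30 v=3: → [24,32); WM=30
i=10 t=17 v=8: DROP (t<30-4); WM=30
i=11 t=30 v=7: → [24,32); WM=30
i=12 t=32 v=4: → [32,40); WM=32; [24,32) fires=26
i=13 t=32 v=8: → [32,40); WM=32
i=14 t=27 v=4: DROP (t<32-4); WM=32
i=15 t=33 v=2: → [32,40); WM=33
i=16 t=33 v=8: → [32,40); WM=33
i=17 t=38 v=2: → [32,40); WM=38
i=18 t=38 v=8: → [32,40); WM=38
i=19 t=40 v=4: → [40,48); WM=40; [32,40) fires=32
i=20 t=41 v=6: → [40,48); WM=41
i=21 t=42 v=3: → [40,48); WM=42

10 14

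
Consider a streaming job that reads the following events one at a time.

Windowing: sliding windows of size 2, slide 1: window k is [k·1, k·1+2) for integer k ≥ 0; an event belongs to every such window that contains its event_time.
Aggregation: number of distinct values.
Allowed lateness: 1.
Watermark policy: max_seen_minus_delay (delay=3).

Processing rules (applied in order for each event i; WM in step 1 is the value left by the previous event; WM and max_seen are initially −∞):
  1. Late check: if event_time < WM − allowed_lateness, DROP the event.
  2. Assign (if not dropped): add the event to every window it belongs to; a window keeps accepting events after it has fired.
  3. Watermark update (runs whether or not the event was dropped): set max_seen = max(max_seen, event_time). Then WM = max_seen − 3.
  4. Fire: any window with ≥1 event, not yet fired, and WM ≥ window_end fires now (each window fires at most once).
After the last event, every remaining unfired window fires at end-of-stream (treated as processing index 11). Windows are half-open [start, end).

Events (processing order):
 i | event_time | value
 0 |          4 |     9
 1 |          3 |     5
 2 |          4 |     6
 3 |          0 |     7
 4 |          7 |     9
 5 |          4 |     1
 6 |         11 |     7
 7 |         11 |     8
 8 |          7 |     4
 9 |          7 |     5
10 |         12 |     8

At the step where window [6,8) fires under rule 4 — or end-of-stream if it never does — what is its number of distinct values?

i=0 t=4 v=9: → [4,6),[3,5); WM=1
i=1 t=3 v=5: → [3,5),[2,4); WM=1
i=2 t=4 v=6: → [4,6),[3,5); WM=1
i=3 t=0 v=7: → [0,2); WM=1
i=4 t=7 v=9: → [7,9),[6,8); WM=4; [0,2) fires=1 [2,4) fires=1
i=5 t=4 v=1: → [4,6),[3,5); WM=4
i=6 t=11 v=7: → [11,13),[10,12); WM=8; [3,5) fires=4 [4,6) fires=3 [6,8) fires=1
i=7 t=11 v=8: → [11,13),[10,12); WM=8
i=8 t=7 v=4: → [7,9),[6,8); WM=8
i=9 t=7 v=5: → [7,9),[6,8); WM=8
i=10 t=12 v=8: → [12,14),[11,13); WM=9; [7,9) fires=3

1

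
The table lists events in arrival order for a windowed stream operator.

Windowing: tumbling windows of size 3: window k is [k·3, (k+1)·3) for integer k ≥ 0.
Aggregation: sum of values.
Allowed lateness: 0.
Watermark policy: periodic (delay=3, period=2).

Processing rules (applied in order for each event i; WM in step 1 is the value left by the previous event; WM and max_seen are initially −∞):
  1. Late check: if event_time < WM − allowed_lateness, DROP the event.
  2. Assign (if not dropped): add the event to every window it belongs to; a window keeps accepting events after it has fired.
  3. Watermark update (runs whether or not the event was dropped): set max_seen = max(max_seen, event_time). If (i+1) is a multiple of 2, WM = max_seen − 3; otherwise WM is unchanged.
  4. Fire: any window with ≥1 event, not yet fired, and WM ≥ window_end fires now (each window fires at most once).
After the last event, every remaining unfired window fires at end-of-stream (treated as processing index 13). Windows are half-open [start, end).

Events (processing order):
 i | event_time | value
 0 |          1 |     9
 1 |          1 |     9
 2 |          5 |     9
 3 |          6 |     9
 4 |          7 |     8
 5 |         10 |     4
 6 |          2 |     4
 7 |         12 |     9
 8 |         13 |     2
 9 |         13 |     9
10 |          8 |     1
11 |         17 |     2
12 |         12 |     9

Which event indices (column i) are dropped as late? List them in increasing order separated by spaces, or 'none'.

6 10 12

i=0 t=1 v=9: → [0,3); WM=−∞
i=1 t=1 v=9: → [0,3); WM=-2
i=2 t=5 v=9: → [3,6); WM=-2
i=3 t=6 v=9: → [6,9); WM=3; [0,3) fires=18
i=4 t=7 v=8: → [6,9); WM=3
i=5 t=10 v=4: → [9,12); WM=7; [3,6) fires=9
i=6 t=2 v=4: DROP (t<7-0); WM=7
i=7 t=12 v=9: → [12,15); WM=9; [6,9) fires=17
i=8 t=13 v=2: → [12,15); WM=9
i=9 t=13 v=9: → [12,15); WM=10
i=10 t=8 v=1: DROP (t<10-0); WM=10
i=11 t=17 v=2: → [15,18); WM=14; [9,12) fires=4
i=12 t=12 v=9: DROP (t<14-0); WM=14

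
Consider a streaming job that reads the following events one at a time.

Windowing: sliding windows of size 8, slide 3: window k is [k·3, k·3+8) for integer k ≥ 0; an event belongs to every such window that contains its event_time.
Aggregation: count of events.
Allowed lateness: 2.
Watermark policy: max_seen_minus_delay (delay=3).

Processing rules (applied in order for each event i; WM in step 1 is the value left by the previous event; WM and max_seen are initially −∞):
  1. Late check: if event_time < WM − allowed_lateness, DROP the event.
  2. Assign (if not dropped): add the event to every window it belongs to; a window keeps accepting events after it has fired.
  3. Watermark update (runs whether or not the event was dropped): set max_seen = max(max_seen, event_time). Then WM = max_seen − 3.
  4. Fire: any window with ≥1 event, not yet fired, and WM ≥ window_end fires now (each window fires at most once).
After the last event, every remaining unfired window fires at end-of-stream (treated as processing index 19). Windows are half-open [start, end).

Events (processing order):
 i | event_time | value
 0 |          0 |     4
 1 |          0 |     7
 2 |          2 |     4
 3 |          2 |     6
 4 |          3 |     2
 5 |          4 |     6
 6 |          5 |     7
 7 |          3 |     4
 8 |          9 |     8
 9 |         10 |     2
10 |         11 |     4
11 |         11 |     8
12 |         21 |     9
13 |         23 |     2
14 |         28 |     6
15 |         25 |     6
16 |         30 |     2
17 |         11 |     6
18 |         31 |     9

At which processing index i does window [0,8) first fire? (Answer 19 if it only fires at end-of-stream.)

10

i=0 t=0 v=4: → [0,8); WM=-3
i=1 t=0 v=7: → [0,8); WM=-3
i=2 t=2 v=4: → [0,8); WM=-1
i=3 t=2 v=6: → [0,8); WM=-1
i=4 t=3 v=2: → [3,11),[0,8); WM=0
i=5 t=4 v=6: → [3,11),[0,8); WM=1
i=6 t=5 v=7: → [3,11),[0,8); WM=2
i=7 t=3 v=4: → [3,11),[0,8); WM=2
i=8 t=9 v=8: → [9,17),[6,14),[3,11); WM=6
i=9 t=10 v=2: → [9,17),[6,14),[3,11); WM=7
i=10 t=11 v=4: → [9,17),[6,14); WM=8; [0,8) fires=8
i=11 t=11 v=8: → [9,17),[6,14); WM=8
i=12 t=21 v=9: → [21,29),[18,26),[15,23); WM=18; [3,11) fires=6 [6,14) fires=4 [9,17) fires=4
i=13 t=23 v=2: → [21,29),[18,26); WM=20
i=14 t=28 v=6: → [27,35),[24,32),[21,29); WM=25; [15,23) fires=1
i=15 t=25 v=6: → [24,32),[21,29),[18,26); WM=25
i=16 t=30 v=2: → [30,38),[27,35),[24,32); WM=27; [18,26) fires=3
i=17 t=11 v=6: DROP (t<27-2); WM=27
i=18 t=31 v=9: → [30,38),[27,35),[24,32); WM=28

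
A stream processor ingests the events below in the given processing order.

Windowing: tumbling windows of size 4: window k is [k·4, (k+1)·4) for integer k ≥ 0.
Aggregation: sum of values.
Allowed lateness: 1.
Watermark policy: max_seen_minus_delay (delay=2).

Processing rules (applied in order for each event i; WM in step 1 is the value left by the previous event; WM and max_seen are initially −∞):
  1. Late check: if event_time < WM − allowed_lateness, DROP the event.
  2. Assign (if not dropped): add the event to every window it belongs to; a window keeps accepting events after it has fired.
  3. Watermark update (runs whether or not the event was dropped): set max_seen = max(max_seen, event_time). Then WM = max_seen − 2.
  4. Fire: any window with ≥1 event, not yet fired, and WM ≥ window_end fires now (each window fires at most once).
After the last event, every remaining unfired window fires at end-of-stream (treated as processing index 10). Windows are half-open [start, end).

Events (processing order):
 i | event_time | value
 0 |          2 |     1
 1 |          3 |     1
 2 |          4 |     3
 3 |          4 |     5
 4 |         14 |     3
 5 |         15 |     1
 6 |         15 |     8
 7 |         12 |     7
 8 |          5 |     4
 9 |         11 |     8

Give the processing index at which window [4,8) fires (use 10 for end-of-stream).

i=0 t=2 v=1: → [0,4); WM=0
i=1 t=3 v=1: → [0,4); WM=1
i=2 t=4 v=3: → [4,8); WM=2
i=3 t=4 v=5: → [4,8); WM=2
i=4 t=14 v=3: → [12,16); WM=12; [0,4) fires=2 [4,8) fires=8
i=5 t=15 v=1: → [12,16); WM=13
i=6 t=15 v=8: → [12,16); WM=13
i=7 t=12 v=7: → [12,16); WM=13
i=8 t=5 v=4: DROP (t<13-1); WM=13
i=9 t=11 v=8: DROP (t<13-1); WM=13

4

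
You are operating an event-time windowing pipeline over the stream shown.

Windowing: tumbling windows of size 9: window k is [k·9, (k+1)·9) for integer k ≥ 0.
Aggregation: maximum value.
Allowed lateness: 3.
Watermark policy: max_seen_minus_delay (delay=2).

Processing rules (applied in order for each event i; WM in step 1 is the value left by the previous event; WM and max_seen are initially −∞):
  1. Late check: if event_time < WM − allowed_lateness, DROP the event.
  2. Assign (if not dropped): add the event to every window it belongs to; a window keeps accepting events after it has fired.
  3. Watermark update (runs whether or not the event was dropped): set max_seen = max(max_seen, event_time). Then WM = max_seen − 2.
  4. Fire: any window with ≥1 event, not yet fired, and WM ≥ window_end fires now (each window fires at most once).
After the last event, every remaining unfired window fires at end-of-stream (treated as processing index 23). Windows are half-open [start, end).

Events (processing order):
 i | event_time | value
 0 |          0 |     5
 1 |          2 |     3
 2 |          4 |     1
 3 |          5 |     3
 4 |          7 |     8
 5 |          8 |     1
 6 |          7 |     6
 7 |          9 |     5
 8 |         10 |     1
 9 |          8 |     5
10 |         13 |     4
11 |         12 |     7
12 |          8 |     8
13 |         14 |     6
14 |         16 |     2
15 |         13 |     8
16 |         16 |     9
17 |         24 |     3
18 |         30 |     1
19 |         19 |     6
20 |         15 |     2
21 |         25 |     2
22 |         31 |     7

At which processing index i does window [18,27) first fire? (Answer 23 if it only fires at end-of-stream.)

18

i=0 t=0 v=5: → [0,9); WM=-2
i=1 t=2 v=3: → [0,9); WM=0
i=2 t=4 v=1: → [0,9); WM=2
i=3 t=5 v=3: → [0,9); WM=3
i=4 t=7 v=8: → [0,9); WM=5
i=5 t=8 v=1: → [0,9); WM=6
i=6 t=7 v=6: → [0,9); WM=6
i=7 t=9 v=5: → [9,18); WM=7
i=8 t=10 v=1: → [9,18); WM=8
i=9 t=8 v=5: → [0,9); WM=8
i=10 t=13 v=4: → [9,18); WM=11; [0,9) fires=8
i=11 t=12 v=7: → [9,18); WM=11
i=12 t=8 v=8: → [0,9); WM=11
i=13 t=14 v=6: → [9,18); WM=12
i=14 t=16 v=2: → [9,18); WM=14
i=15 t=13 v=8: → [9,18); WM=14
i=16 t=16 v=9: → [9,18); WM=14
i=17 t=24 v=3: → [18,27); WM=22; [9,18) fires=9
i=18 t=30 v=1: → [27,36); WM=28; [18,27) fires=3
i=19 t=19 v=6: DROP (t<28-3); WM=28
i=20 t=15 v=2: DROP (t<28-3); WM=28
i=21 t=25 v=2: → [18,27); WM=28
i=22 t=31 v=7: → [27,36); WM=29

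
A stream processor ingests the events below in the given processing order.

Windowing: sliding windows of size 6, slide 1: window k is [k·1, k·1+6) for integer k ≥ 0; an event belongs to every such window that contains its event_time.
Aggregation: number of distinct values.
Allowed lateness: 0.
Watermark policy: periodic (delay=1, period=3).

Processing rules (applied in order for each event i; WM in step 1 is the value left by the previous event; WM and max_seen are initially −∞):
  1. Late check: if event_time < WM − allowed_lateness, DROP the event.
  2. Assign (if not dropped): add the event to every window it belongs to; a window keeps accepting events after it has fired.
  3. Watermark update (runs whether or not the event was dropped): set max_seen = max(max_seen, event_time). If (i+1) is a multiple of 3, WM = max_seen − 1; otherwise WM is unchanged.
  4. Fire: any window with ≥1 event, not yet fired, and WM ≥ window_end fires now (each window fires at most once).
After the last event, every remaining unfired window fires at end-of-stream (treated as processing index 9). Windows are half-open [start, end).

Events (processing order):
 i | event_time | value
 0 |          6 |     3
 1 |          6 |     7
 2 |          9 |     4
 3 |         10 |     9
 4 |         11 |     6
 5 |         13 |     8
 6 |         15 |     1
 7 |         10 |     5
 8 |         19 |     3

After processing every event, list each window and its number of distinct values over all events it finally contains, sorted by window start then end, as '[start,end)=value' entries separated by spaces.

i=0 t=6 v=3: → [6,12),[5,11),[4,10),[3,9),[2,8),[1,7); WM=−∞
i=1 t=6 v=7: → [6,12),[5,11),[4,10),[3,9),[2,8),[1,7); WM=−∞
i=2 t=9 v=4: → [9,15),[8,14),[7,13),[6,12),[5,11),[4,10); WM=8; [1,7) fires=2 [2,8) fires=2
i=3 t=10 v=9: → [10,16),[9,15),[8,14),[7,13),[6,12),[5,11); WM=8
i=4 t=11 v=6: → [11,17),[10,16),[9,15),[8,14),[7,13),[6,12); WM=8
i=5 t=13 v=8: → [13,19),[12,18),[11,17),[10,16),[9,15),[8,14); WM=12; [3,9) fires=2 [4,10) fires=3 [5,11) fires=4 [6,12) fires=5
i=6 t=15 v=1: → [15,21),[14,20),[13,19),[12,18),[11,17),[10,16); WM=12
i=7 t=10 v=5: DROP (t<12-0); WM=12
i=8 t=19 v=3: → [19,25),[18,24),[17,23),[16,22),[15,21),[14,20); WM=18; [7,13) fires=3 [8,14) fires=4 [9,15) fires=4 [10,16) fires=4 [11,17) fires=3 [12,18) fires=2

[1,7)=2 [2,8)=2 [3,9)=2 [4,10)=3 [5,11)=4 [6,12)=5 [7,13)=3 [8,14)=4 [9,15)=4 [10,16)=4 [11,17)=3 [12,18)=2 [13,19)=2 [14,20)=2 [15,21)=2 [16,22)=1 [17,23)=1 [18,24)=1 [19,25)=1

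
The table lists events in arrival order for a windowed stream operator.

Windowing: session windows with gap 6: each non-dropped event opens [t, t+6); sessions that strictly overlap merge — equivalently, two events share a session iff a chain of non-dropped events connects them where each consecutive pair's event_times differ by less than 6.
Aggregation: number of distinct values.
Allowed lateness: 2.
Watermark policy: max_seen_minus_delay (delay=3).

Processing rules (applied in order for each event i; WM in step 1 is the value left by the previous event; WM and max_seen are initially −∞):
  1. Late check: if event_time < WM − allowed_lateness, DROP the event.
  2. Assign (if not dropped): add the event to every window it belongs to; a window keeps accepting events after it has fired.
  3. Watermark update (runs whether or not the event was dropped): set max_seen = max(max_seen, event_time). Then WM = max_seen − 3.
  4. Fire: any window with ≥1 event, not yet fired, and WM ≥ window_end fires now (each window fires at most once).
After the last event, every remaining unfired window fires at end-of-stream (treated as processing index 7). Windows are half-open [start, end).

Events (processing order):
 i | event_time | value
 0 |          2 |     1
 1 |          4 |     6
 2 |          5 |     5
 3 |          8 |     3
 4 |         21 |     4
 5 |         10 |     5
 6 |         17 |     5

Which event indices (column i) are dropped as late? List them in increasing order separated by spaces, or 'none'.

5

i=0 t=2 v=1: → [2,8); WM=-1
i=1 t=4 v=6: → [2,10); WM=1
i=2 t=5 v=5: → [2,11); WM=2
i=3 t=8 v=3: → [2,14); WM=5
i=4 t=21 v=4: → [21,27); WM=18
i=5 t=10 v=5: DROP (t<18-2); WM=18
i=6 t=17 v=5: → [17,27); WM=18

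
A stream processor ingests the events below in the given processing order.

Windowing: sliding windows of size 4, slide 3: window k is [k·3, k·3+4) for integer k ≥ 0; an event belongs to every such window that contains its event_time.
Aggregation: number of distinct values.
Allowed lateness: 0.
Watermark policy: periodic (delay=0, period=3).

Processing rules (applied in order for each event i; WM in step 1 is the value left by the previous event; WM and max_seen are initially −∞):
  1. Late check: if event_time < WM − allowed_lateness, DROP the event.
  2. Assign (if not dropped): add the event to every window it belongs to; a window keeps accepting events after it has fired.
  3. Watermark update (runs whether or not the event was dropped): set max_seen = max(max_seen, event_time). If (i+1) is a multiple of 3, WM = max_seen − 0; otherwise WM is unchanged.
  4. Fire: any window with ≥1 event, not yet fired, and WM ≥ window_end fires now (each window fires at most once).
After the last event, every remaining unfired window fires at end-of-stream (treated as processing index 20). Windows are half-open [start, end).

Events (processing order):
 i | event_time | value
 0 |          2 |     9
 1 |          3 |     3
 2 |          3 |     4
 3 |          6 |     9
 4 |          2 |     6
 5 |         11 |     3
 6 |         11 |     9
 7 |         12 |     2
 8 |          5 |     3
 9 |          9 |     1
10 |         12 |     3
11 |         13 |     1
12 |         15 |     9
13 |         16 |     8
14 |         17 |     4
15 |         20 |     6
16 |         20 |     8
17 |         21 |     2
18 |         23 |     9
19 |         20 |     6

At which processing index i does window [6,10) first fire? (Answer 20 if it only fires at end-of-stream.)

i=0 t=2 v=9: → [0,4); WM=−∞
i=1 t=3 v=3: → [3,7),[0,4); WM=−∞
i=2 t=3 v=4: → [3,7),[0,4); WM=3
i=3 t=6 v=9: → [6,10),[3,7); WM=3
i=4 t=2 v=6: DROP (t<3-0); WM=3
i=5 t=11 v=3: → [9,13); WM=11; [0,4) fires=3 [3,7) fires=3 [6,10) fires=1
i=6 t=11 v=9: → [9,13); WM=11
i=7 t=12 v=2: → [12,16),[9,13); WM=11
i=8 t=5 v=3: DROP (t<11-0); WM=12
i=9 t=9 v=1: DROP (t<12-0); WM=12
i=10 t=12 v=3: → [12,16),[9,13); WM=12
i=11 t=13 v=1: → [12,16); WM=13; [9,13) fires=3
i=12 t=15 v=9: → [15,19),[12,16); WM=13
i=13 t=16 v=8: → [15,19); WM=13
i=14 t=17 v=4: → [15,19); WM=17; [12,16) fires=4
i=15 t=20 v=6: → [18,22); WM=17
i=16 t=20 v=8: → [18,22); WM=17
i=17 t=21 v=2: → [21,25),[18,22); WM=21; [15,19) fires=3
i=18 t=23 v=9: → [21,25); WM=21
i=19 t=20 v=6: DROP (t<21-0); WM=21

5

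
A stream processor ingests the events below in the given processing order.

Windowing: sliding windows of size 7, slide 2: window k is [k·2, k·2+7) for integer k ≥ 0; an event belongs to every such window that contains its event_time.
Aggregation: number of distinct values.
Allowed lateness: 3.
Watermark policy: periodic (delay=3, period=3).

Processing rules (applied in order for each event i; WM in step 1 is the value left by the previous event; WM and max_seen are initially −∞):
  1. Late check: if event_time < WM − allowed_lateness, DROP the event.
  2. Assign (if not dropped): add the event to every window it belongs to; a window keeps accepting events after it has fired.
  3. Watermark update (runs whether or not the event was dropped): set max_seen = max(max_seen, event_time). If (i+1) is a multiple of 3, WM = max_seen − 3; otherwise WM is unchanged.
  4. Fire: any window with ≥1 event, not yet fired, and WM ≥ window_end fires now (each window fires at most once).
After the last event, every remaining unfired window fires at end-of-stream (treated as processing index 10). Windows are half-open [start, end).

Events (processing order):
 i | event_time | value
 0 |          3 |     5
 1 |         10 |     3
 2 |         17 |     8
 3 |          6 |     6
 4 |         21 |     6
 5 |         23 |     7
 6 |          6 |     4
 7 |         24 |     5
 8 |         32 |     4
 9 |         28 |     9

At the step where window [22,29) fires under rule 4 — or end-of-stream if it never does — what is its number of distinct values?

i=0 t=3 v=5: → [2,9),[0,7); WM=−∞
i=1 t=10 v=3: → [10,17),[8,15),[6,13),[4,11); WM=−∞
i=2 t=17 v=8: → [16,23),[14,21),[12,19); WM=14; [0,7) fires=1 [2,9) fires=1 [4,11) fires=1 [6,13) fires=1
i=3 t=6 v=6: DROP (t<14-3); WM=14
i=4 t=21 v=6: → [20,27),[18,25),[16,23); WM=14
i=5 t=23 v=7: → [22,29),[20,27),[18,25); WM=20; [8,15) fires=1 [10,17) fires=1 [12,19) fires=1
i=6 t=6 v=4: DROP (t<20-3); WM=20
i=7 t=24 v=5: → [24,31),[22,29),[20,27),[18,25); WM=20
i=8 t=32 v=4: → [32,39),[30,37),[28,35),[26,33); WM=29; [14,21) fires=1 [16,23) fires=2 [18,25) fires=3 [20,27) fires=3 [22,29) fires=2
i=9 t=28 v=9: → [28,35),[26,33),[24,31),[22,29); WM=29

2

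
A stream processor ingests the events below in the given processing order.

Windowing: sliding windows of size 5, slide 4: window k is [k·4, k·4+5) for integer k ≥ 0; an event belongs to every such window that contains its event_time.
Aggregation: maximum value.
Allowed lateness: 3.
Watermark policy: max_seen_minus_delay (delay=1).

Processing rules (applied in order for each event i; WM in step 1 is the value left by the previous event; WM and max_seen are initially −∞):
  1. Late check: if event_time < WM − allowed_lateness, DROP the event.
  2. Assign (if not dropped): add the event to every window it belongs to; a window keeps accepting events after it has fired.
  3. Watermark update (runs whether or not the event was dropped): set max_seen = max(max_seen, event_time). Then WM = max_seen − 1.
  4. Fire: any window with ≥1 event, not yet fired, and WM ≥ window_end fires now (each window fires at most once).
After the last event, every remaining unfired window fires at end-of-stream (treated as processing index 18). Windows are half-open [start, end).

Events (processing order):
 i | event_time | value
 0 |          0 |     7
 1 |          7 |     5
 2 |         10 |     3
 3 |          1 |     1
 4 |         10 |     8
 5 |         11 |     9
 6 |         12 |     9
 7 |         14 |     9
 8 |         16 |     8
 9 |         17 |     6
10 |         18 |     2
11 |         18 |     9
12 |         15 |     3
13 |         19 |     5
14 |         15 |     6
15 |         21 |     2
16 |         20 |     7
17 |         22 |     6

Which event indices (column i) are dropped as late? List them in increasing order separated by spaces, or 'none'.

3

i=0 t=0 v=7: → [0,5); WM=-1
i=1 t=7 v=5: → [4,9); WM=6; [0,5) fires=7
i=2 t=10 v=3: → [8,13); WM=9; [4,9) fires=5
i=3 t=1 v=1: DROP (t<9-3); WM=9
i=4 t=10 v=8: → [8,13); WM=9
i=5 t=11 v=9: → [8,13); WM=10
i=6 t=12 v=9: → [12,17),[8,13); WM=11
i=7 t=14 v=9: → [12,17); WM=13; [8,13) fires=9
i=8 t=16 v=8: → [16,21),[12,17); WM=15
i=9 t=17 v=6: → [16,21); WM=16
i=10 t=18 v=2: → [16,21); WM=17; [12,17) fires=9
i=11 t=18 v=9: → [16,21); WM=17
i=12 t=15 v=3: → [12,17); WM=17
i=13 t=19 v=5: → [16,21); WM=18
i=14 t=15 v=6: → [12,17); WM=18
i=15 t=21 v=2: → [20,25); WM=20
i=16 t=20 v=7: → [20,25),[16,21); WM=20
i=17 t=22 v=6: → [20,25); WM=21; [16,21) fires=9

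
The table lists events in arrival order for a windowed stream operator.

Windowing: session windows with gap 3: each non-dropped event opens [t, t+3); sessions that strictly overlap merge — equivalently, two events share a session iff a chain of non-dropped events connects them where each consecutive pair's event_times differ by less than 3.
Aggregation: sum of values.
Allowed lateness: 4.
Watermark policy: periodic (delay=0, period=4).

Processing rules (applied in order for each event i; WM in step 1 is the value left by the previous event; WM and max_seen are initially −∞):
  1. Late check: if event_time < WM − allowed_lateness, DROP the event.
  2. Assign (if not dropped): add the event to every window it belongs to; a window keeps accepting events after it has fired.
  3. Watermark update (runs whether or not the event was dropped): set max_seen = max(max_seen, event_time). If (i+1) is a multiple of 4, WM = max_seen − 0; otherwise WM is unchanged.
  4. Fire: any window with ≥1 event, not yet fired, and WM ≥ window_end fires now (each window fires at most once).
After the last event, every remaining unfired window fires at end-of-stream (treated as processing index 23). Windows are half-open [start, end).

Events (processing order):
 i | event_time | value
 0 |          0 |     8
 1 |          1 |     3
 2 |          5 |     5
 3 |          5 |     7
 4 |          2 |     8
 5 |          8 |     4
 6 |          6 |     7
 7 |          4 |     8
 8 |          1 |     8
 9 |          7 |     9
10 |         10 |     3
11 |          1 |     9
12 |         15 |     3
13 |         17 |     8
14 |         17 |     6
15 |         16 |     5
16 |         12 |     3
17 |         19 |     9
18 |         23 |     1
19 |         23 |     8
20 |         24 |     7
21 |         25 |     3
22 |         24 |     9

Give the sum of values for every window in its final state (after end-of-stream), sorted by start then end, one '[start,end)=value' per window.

i=0 t=0 v=8: → [0,3); WM=−∞
i=1 t=1 v=3: → [0,4); WM=−∞
i=2 t=5 v=5: → [5,8); WM=−∞
i=3 t=5 v=7: → [5,8); WM=5
i=4 t=2 v=8: → [0,5); WM=5
i=5 t=8 v=4: → [8,11); WM=5
i=6 t=6 v=7: → [5,11); WM=5
i=7 t=4 v=8: → [0,11); WM=8
i=8 t=1 v=8: DROP (t<8-4); WM=8
i=9 t=7 v=9: → [0,11); WM=8
i=10 t=10 v=3: → [0,13); WM=8
i=11 t=1 v=9: DROP (t<8-4); WM=10
i=12 t=15 v=3: → [15,18); WM=10
i=13 t=17 v=8: → [15,20); WM=10
i=14 t=17 v=6: → [15,20); WM=10
i=15 t=16 v=5: → [15,20); WM=17
i=16 t=12 v=3: DROP (t<17-4); WM=17
i=17 t=19 v=9: → [15,22); WM=17
i=18 t=23 v=1: → [23,26); WM=17
i=19 t=23 v=8: → [23,26); WM=23
i=20 t=24 v=7: → [23,27); WM=23
i=21 t=25 v=3: → [23,28); WM=23
i=22 t=24 v=9: → [23,28); WM=23

[0,13)=62 [15,22)=31 [23,28)=28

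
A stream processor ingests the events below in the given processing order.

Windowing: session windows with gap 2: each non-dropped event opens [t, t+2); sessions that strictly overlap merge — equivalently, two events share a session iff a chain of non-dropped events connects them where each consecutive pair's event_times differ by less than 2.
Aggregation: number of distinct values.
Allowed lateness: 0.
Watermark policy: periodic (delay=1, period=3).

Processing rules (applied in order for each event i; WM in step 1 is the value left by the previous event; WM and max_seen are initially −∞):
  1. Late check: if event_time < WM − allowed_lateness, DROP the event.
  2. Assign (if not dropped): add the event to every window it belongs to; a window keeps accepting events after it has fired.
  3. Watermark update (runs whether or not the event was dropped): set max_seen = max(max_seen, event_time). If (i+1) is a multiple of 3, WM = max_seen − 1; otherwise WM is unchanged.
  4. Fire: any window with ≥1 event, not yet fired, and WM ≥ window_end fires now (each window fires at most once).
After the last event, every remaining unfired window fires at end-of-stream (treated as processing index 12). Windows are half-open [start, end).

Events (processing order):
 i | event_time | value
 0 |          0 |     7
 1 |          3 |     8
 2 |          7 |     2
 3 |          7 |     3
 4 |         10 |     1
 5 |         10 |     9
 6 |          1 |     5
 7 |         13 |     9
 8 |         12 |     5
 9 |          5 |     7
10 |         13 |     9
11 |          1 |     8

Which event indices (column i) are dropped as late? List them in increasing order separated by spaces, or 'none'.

6 9 11

i=0 t=0 v=7: → [0,2); WM=−∞
i=1 t=3 v=8: → [3,5); WM=−∞
i=2 t=7 v=2: → [7,9); WM=6
i=3 t=7 v=3: → [7,9); WM=6
i=4 t=10 v=1: → [10,12); WM=6
i=5 t=10 v=9: → [10,12); WM=9
i=6 t=1 v=5: DROP (t<9-0); WM=9
i=7 t=13 v=9: → [13,15); WM=9
i=8 t=12 v=5: → [12,15); WM=12
i=9 t=5 v=7: DROP (t<12-0); WM=12
i=10 t=13 v=9: → [12,15); WM=12
i=11 t=1 v=8: DROP (t<12-0); WM=12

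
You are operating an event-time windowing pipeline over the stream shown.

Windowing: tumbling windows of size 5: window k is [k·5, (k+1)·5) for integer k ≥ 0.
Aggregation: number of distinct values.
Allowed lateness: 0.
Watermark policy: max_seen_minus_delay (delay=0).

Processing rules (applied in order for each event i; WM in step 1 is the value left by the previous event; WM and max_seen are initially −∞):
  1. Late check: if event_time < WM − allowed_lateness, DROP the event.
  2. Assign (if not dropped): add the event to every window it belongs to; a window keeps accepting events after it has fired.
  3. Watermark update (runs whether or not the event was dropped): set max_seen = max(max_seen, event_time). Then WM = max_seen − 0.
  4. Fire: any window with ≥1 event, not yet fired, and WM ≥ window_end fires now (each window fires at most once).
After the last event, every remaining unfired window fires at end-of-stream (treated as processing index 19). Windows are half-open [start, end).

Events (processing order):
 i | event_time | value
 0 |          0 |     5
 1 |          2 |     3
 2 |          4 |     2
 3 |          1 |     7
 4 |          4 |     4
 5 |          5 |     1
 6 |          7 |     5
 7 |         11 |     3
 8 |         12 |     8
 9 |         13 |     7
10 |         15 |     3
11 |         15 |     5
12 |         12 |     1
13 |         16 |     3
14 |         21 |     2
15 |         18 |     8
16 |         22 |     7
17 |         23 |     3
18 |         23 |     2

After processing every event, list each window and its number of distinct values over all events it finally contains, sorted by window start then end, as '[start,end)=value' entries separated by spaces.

[0,5)=4 [5,10)=2 [10,15)=3 [15,20)=2 [20,25)=3

i=0 t=0 v=5: → [0,5); WM=0
i=1 t=2 v=3: → [0,5); WM=2
i=2 t=4 v=2: → [0,5); WM=4
i=3 t=1 v=7: DROP (t<4-0); WM=4
i=4 t=4 v=4: → [0,5); WM=4
i=5 t=5 v=1: → [5,10); WM=5; [0,5) fires=4
i=6 t=7 v=5: → [5,10); WM=7
i=7 t=11 v=3: → [10,15); WM=11; [5,10) fires=2
i=8 t=12 v=8: → [10,15); WM=12
i=9 t=13 v=7: → [10,15); WM=13
i=10 t=15 v=3: → [15,20); WM=15; [10,15) fires=3
i=11 t=15 v=5: → [15,20); WM=15
i=12 t=12 v=1: DROP (t<15-0); WM=15
i=13 t=16 v=3: → [15,20); WM=16
i=14 t=21 v=2: → [20,25); WM=21; [15,20) fires=2
i=15 t=18 v=8: DROP (t<21-0); WM=21
i=16 t=22 v=7: → [20,25); WM=22
i=17 t=23 v=3: → [20,25); WM=23
i=18 t=23 v=2: → [20,25); WM=23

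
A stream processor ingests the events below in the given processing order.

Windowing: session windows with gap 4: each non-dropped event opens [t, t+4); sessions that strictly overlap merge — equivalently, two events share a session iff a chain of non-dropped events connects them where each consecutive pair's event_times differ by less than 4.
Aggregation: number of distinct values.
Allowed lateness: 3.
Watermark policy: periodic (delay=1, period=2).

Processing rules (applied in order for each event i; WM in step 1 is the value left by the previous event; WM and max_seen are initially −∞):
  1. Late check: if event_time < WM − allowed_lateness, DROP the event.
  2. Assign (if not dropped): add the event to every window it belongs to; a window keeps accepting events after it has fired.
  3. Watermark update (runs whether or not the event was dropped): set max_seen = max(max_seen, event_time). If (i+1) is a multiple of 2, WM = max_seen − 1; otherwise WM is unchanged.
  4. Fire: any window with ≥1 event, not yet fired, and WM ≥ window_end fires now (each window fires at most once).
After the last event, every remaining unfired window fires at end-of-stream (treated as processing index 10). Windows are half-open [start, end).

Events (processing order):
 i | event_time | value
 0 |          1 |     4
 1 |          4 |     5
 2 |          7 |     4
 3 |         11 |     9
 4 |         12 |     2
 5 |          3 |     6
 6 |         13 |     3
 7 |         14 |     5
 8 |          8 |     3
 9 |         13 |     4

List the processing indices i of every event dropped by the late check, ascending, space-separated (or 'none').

i=0 t=1 v=4: → [1,5); WM=−∞
i=1 t=4 v=5: → [1,8); WM=3
i=2 t=7 v=4: → [1,11); WM=3
i=3 t=11 v=9: → [11,15); WM=10
i=4 t=12 v=2: → [11,16); WM=10
i=5 t=3 v=6: DROP (t<10-3); WM=11
i=6 t=13 v=3: → [11,17); WM=11
i=7 t=14 v=5: → [11,18); WM=13
i=8 t=8 v=3: DROP (t<13-3); WM=13
i=9 t=13 v=4: → [11,18); WM=13

5 8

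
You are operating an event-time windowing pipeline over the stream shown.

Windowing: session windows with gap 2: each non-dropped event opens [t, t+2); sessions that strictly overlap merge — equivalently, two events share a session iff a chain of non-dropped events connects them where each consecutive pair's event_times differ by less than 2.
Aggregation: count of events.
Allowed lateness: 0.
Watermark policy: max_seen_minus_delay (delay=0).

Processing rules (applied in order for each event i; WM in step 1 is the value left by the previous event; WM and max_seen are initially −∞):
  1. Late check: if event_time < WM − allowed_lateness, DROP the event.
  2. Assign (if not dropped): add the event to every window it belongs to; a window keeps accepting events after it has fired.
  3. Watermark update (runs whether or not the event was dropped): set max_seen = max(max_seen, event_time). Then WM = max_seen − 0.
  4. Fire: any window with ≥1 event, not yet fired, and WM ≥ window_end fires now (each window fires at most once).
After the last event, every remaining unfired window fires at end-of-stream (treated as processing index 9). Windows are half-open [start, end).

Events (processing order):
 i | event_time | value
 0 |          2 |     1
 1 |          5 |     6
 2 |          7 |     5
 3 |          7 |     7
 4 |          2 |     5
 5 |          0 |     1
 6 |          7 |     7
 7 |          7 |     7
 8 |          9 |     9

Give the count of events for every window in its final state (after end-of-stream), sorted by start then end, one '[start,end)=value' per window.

[2,4)=1 [5,7)=1 [7,9)=4 [9,11)=1

i=0 t=2 v=1: → [2,4); WM=2
i=1 t=5 v=6: → [5,7); WM=5
i=2 t=7 v=5: → [7,9); WM=7
i=3 t=7 v=7: → [7,9); WM=7
i=4 t=2 v=5: DROP (t<7-0); WM=7
i=5 t=0 v=1: DROP (t<7-0); WM=7
i=6 t=7 v=7: → [7,9); WM=7
i=7 t=7 v=7: → [7,9); WM=7
i=8 t=9 v=9: → [9,11); WM=9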